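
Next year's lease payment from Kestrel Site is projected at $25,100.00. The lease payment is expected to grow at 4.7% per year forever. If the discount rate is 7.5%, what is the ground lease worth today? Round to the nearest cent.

Growing perpetuity: P = D₁ / (r − g) = $25,100.0000 / (0.075 − 0.047) = $896,428.57

$896428.57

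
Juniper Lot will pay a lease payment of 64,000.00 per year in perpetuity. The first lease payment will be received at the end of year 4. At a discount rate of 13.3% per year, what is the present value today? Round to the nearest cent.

Value at end of year 3: C / r = 64,000.00 / 0.133 = 481,203.0075
Discount to today: PV = 481,203.0075 / (1 + 0.133)^3 = 481,203.0075 / 1.454420 = 330,855.69

330855.69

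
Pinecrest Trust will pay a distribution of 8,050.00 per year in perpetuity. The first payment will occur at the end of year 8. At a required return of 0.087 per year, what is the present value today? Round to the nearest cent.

Value at end of year 7: C / r = 8,050.00 / 0.087 = 92,528.7356
Discount to today: PV = 92,528.7356 / (1 + 0.087)^7 = 92,528.7356 / 1.793109 = 51,602.39

51602.39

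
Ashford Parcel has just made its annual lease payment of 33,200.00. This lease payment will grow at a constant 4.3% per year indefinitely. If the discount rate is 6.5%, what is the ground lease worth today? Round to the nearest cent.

D₁ = D₀ × (1 + g) = 33,200.00 × 1.043 = 34,627.6000
Growing perpetuity: P = D₁ / (r − g) = 34,627.6000 / (0.065 − 0.043) = 1,573,981.82

1573981.82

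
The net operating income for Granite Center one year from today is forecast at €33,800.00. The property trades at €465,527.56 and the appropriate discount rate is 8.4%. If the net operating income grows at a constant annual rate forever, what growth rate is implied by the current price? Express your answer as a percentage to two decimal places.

1.14%

P = D₁/(r−g) ⇒ g = r − D₁/P = 0.084 − €33,800.00/€465,527.56 = 0.011394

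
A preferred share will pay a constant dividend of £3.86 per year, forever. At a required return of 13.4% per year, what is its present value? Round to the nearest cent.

Level perpetuity: PV = C / r = £3.86 / 0.134 = £28.81

£28.81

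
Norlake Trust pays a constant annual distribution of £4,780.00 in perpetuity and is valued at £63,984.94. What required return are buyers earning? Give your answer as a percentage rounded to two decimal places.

P = C/r ⇒ r = C/P = £4,780.00/£63,984.94 = 0.074705

7.47%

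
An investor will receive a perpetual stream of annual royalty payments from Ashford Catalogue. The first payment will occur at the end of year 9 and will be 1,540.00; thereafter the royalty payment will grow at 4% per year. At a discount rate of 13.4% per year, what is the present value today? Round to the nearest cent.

5990.85

Value at end of year 8: C₁ / (r − g) = 1,540.00 / (0.134 − 0.04) = 16,382.9787
Discount to today: PV = 16,382.9787 / (1 + 0.134)^8 = 16,382.9787 / 2.734667 = 5,990.85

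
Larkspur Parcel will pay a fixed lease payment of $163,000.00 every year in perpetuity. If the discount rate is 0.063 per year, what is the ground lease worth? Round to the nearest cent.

Level perpetuity: PV = C / r = $163,000.00 / 0.063 = $2,587,301.59

$2587301.59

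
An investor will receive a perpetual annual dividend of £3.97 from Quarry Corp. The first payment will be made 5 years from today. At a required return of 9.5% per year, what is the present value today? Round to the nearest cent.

Value at end of year 4: C / r = £3.97 / 0.095 = £41.7895
Discount to today: PV = £41.7895 / (1 + 0.095)^4 = £41.7895 / 1.437661 = £29.07

£29.07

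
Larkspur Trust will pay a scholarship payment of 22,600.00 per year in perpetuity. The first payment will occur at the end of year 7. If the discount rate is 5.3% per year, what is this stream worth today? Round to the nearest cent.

Value at end of year 6: C / r = 22,600.00 / 0.053 = 426,415.0943
Discount to today: PV = 426,415.0943 / (1 + 0.053)^6 = 426,415.0943 / 1.363233 = 312,796.83

312796.83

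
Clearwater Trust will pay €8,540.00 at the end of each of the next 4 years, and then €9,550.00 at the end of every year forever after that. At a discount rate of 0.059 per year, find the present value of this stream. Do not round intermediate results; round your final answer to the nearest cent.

PV of 4-year annuity: €8,540.00 × [1 − (1+0.059)^−4] / 0.059 = 29659.88914
Perpetuity value at year 4: €9,550.00 / 0.059 = 161864.40678
PV of perpetuity: 161864.40678 / (1+0.059)^4 = 128696.73215
Total PV = 29659.88914 + 128696.73215 = 158356.62130

€158356.62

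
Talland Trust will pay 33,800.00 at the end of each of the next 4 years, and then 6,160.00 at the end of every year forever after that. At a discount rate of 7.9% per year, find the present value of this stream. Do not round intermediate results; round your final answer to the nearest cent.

PV of 4-year annuity: 33,800.00 × [1 − (1+0.079)^−4] / 0.079 = 112199.52829
Perpetuity value at year 4: 6,160.00 / 0.079 = 77974.68354
PV of perpetuity: 77974.68354 / (1+0.079)^4 = 57526.48549
Total PV = 112199.52829 + 57526.48549 = 169726.01378

169726.01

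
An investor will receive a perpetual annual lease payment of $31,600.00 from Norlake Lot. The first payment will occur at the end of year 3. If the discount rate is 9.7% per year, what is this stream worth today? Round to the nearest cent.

$270708.63

Value at end of year 2: C / r = $31,600.00 / 0.097 = $325,773.1959
Discount to today: PV = $325,773.1959 / (1 + 0.097)^2 = $325,773.1959 / 1.203409 = $270,708.63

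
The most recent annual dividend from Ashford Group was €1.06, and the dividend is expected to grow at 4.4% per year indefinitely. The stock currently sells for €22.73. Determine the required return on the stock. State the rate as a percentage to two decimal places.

9.27%

D₁ = €1.06 × 1.044 = €1.1066
P = D₁/(r − g) ⇒ r = D₁/P + g = €1.1066/€22.73 + 0.044 = 0.048686 + 0.044 = 0.092686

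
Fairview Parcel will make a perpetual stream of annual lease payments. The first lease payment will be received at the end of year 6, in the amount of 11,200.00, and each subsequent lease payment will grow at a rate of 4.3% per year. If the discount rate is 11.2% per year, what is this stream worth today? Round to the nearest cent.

95465.18

Value at end of year 5: C₁ / (r − g) = 11,200.00 / (0.112 − 0.043) = 162,318.8406
Discount to today: PV = 162,318.8406 / (1 + 0.112)^5 = 162,318.8406 / 1.700294 = 95,465.18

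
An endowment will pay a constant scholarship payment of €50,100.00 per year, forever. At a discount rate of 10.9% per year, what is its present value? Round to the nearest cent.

€459633.03

Level perpetuity: PV = C / r = €50,100.00 / 0.109 = €459,633.03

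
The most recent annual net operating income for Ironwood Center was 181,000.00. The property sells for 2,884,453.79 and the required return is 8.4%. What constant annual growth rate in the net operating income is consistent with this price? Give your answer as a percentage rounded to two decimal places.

P = D₀(1+g)/(r−g) ⇒ P(r−g) = D₀(1+g) ⇒ g(P+D₀) = P·r − D₀
g = (P·r − D₀)/(P + D₀) = (2,884,453.79×0.084 − 181,000.00) / (2,884,453.79 + 181,000.00) = 0.019995

2.00%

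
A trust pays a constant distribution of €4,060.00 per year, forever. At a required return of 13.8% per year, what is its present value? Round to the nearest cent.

€29420.29

Level perpetuity: PV = C / r = €4,060.00 / 0.138 = €29,420.29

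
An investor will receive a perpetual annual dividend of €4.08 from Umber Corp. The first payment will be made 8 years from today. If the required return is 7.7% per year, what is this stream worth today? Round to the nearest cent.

€31.53

Value at end of year 7: C / r = €4.08 / 0.077 = €52.9870
Discount to today: PV = €52.9870 / (1 + 0.077)^7 = €52.9870 / 1.680776 = €31.53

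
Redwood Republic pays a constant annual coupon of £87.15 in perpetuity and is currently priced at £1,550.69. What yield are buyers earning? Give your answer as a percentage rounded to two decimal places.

5.62%

P = C/r ⇒ r = C/P = £87.15/£1,550.69 = 0.056201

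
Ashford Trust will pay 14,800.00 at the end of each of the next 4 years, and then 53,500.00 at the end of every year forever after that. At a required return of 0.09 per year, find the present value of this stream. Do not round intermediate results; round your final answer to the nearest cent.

PV of 4-year annuity: 14,800.00 × [1 − (1+0.09)^−4] / 0.09 = 47947.85418
Perpetuity value at year 4: 53,500.00 / 0.09 = 594444.44444
PV of perpetuity: 594444.44444 / (1+0.09)^4 = 421119.43102
Total PV = 47947.85418 + 421119.43102 = 469067.28520

469067.29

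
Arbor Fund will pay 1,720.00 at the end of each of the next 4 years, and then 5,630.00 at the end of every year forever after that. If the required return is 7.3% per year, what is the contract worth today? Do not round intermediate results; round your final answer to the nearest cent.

PV of 4-year annuity: 1,720.00 × [1 − (1+0.073)^−4] / 0.073 = 5786.76296
Perpetuity value at year 4: 5,630.00 / 0.073 = 77123.28767
PV of perpetuity: 77123.28767 / (1+0.073)^4 = 58181.73218
Total PV = 5786.76296 + 58181.73218 = 63968.49514

63968.50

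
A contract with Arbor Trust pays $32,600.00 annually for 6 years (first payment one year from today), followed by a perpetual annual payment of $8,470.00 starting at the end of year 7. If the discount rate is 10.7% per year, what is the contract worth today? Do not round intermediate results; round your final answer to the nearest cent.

$182130.09

PV of 6-year annuity: $32,600.00 × [1 − (1+0.107)^−6] / 0.107 = 139115.68791
Perpetuity value at year 6: $8,470.00 / 0.107 = 79158.87850
PV of perpetuity: 79158.87850 / (1+0.107)^6 = 43014.40376
Total PV = 139115.68791 + 43014.40376 = 182130.09167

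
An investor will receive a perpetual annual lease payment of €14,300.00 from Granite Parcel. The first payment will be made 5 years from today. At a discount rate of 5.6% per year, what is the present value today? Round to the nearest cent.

€205348.88

Value at end of year 4: C / r = €14,300.00 / 0.056 = €255,357.1429
Discount to today: PV = €255,357.1429 / (1 + 0.056)^4 = €255,357.1429 / 1.243528 = €205,348.88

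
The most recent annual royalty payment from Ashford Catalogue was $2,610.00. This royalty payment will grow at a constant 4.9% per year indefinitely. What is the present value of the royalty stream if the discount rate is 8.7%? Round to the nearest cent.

D₁ = D₀ × (1 + g) = $2,610.00 × 1.049 = $2,737.8900
Growing perpetuity: P = D₁ / (r − g) = $2,737.8900 / (0.087 − 0.049) = $72,049.74

$72049.74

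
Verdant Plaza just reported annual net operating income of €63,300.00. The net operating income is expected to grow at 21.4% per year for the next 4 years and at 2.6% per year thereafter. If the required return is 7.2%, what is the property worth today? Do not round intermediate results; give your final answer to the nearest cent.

D_1 = 76846.20000
D_2 = 93291.28680
D_3 = 113255.62218
D_4 = 137492.32532
Terminal value at year 4: TV = D_4×(1+g_2)/(r−g_2) = 141067.12578/0.046 = 3066676.64737
P_0 = D_1/(1+r)^1 + D_2/(1+r)^2 + D_3/(1+r)^3 + D_4/(1+r)^4 + TV/(1+r)^4
    = 71684.88806 + 81180.46092 + 91933.84287 + 104111.64668 + 2322142.38032 = 2671053.21885

€2671053.22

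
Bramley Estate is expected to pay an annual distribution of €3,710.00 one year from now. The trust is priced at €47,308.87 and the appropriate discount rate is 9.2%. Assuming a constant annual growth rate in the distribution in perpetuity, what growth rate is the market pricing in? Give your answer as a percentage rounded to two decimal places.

P = D₁/(r−g) ⇒ g = r − D₁/P = 0.092 − €3,710.00/€47,308.87 = 0.013579

1.36%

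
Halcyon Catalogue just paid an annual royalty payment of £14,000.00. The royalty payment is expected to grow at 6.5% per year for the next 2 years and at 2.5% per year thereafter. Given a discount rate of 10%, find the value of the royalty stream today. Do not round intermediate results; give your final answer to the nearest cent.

£206029.09

D_1 = 14910.00000
D_2 = 15879.15000
Terminal value at year 2: TV = D_2×(1+g_2)/(r−g_2) = 16276.12875/0.075 = 217015.05000
P_0 = D_1/(1+r)^1 + D_2/(1+r)^2 + TV/(1+r)^2
    = 13554.54545 + 13123.26446 + 179351.28099 = 206029.09091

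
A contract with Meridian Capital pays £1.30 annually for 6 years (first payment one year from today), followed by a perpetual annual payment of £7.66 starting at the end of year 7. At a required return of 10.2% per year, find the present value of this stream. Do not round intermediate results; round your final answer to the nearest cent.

£47.56

PV of 6-year annuity: £1.30 × [1 − (1+0.102)^−6] / 0.102 = 5.62881
Perpetuity value at year 6: £7.66 / 0.102 = 75.09804
PV of perpetuity: 75.09804 / (1+0.102)^6 = 41.93137
Total PV = 5.62881 + 41.93137 = 47.56018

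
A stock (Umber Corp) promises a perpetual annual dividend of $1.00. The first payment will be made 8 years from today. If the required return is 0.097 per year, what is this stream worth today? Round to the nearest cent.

$5.39

Value at end of year 7: C / r = $1.00 / 0.097 = $10.3093
Discount to today: PV = $10.3093 / (1 + 0.097)^7 = $10.3093 / 1.911817 = $5.39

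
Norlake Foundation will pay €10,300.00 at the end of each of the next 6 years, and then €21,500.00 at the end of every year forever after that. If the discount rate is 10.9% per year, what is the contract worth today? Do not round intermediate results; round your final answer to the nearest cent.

€149728.87

PV of 6-year annuity: €10,300.00 × [1 − (1+0.109)^−6] / 0.109 = 43700.35609
Perpetuity value at year 6: €21,500.00 / 0.109 = 197247.70642
PV of perpetuity: 197247.70642 / (1+0.109)^6 = 106028.51652
Total PV = 43700.35609 + 106028.51652 = 149728.87261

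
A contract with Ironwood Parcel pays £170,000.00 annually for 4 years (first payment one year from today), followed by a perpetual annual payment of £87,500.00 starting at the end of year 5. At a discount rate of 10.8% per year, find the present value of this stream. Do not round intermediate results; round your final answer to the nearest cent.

PV of 4-year annuity: £170,000.00 × [1 − (1+0.108)^−4] / 0.108 = 529675.85082
Perpetuity value at year 4: £87,500.00 / 0.108 = 810185.18519
PV of perpetuity: 810185.18519 / (1+0.108)^4 = 537557.90903
Total PV = 529675.85082 + 537557.90903 = 1067233.75985

£1067233.76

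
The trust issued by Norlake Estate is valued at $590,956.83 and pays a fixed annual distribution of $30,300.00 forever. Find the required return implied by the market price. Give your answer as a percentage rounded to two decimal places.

5.13%

P = C/r ⇒ r = C/P = $30,300.00/$590,956.83 = 0.051273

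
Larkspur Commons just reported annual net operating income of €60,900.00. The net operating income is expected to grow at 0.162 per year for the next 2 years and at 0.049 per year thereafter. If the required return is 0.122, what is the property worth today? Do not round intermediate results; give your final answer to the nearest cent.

€1067025.16

D_1 = 70765.80000
D_2 = 82229.85960
Terminal value at year 2: TV = D_2×(1+g_2)/(r−g_2) = 86259.12272/0.073 = 1181631.81809
P_0 = D_1/(1+r)^1 + D_2/(1+r)^2 + TV/(1+r)^2
    = 63071.12299 + 65319.64788 + 938634.39212 = 1067025.16299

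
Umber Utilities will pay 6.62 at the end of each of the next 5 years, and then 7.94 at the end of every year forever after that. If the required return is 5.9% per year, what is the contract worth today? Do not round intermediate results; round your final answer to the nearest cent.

PV of 5-year annuity: 6.62 × [1 − (1+0.059)^−5] / 0.059 = 27.96187
Perpetuity value at year 5: 7.94 / 0.059 = 134.57627
PV of perpetuity: 134.57627 / (1+0.059)^5 = 101.03892
Total PV = 27.96187 + 101.03892 = 129.00079

129.00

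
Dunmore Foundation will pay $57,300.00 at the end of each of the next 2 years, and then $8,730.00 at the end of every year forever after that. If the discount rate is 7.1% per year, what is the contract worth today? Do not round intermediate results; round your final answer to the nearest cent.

PV of 2-year annuity: $57,300.00 × [1 − (1+0.071)^−2] / 0.071 = 103456.02293
Perpetuity value at year 2: $8,730.00 / 0.071 = 122957.74648
PV of perpetuity: 122957.74648 / (1+0.071)^2 = 107195.59848
Total PV = 103456.02293 + 107195.59848 = 210651.62141

$210651.62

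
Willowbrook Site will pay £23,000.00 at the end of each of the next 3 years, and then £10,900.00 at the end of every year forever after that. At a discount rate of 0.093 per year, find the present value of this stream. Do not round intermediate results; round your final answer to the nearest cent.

PV of 3-year annuity: £23,000.00 × [1 − (1+0.093)^−3] / 0.093 = 57909.89731
Perpetuity value at year 3: £10,900.00 / 0.093 = 117204.30108
PV of perpetuity: 117204.30108 / (1+0.093)^3 = 89760.04539
Total PV = 57909.89731 + 89760.04539 = 147669.94271

£147669.94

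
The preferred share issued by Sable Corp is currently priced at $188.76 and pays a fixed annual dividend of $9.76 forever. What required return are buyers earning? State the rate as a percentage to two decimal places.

5.17%

P = C/r ⇒ r = C/P = $9.76/$188.76 = 0.051706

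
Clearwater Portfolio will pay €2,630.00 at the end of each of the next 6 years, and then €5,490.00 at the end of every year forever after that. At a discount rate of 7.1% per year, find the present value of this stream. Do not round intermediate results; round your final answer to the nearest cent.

PV of 6-year annuity: €2,630.00 × [1 − (1+0.071)^−6] / 0.071 = 12497.39265
Perpetuity value at year 6: €5,490.00 / 0.071 = 77323.94366
PV of perpetuity: 77323.94366 / (1+0.071)^6 = 51236.23050
Total PV = 12497.39265 + 51236.23050 = 63733.62314

€63733.62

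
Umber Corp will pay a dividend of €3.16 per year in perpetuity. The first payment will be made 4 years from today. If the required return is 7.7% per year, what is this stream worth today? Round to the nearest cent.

€32.85

Value at end of year 3: C / r = €3.16 / 0.077 = €41.0390
Discount to today: PV = €41.0390 / (1 + 0.077)^3 = €41.0390 / 1.249244 = €32.85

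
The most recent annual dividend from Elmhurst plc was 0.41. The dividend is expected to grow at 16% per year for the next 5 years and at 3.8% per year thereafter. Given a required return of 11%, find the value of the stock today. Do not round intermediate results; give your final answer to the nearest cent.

9.71

D_1 = 0.47560
D_2 = 0.55170
D_3 = 0.63997
D_4 = 0.74236
D_5 = 0.86114
Terminal value at year 5: TV = D_5×(1+g_2)/(r−g_2) = 0.89386/0.072 = 12.41477
P_0 = D_1/(1+r)^1 + D_2/(1+r)^2 + D_3/(1+r)^3 + D_4/(1+r)^4 + D_5/(1+r)^5 + TV/(1+r)^5
    = 0.42847 + 0.44777 + 0.46794 + 0.48902 + 0.51104 + 7.36756 = 9.71180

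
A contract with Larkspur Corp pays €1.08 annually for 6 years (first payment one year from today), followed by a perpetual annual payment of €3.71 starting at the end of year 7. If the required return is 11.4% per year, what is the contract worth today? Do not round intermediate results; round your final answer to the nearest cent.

€21.54

PV of 6-year annuity: €1.08 × [1 − (1+0.114)^−6] / 0.114 = 4.51681
Perpetuity value at year 6: €3.71 / 0.114 = 32.54386
PV of perpetuity: 32.54386 / (1+0.114)^6 = 17.02778
Total PV = 4.51681 + 17.02778 = 21.54459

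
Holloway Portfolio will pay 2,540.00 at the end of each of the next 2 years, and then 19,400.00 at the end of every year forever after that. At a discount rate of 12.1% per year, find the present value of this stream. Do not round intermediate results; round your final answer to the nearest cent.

PV of 2-year annuity: 2,540.00 × [1 − (1+0.121)^−2] / 0.121 = 4287.09552
Perpetuity value at year 2: 19,400.00 / 0.121 = 160330.57851
PV of perpetuity: 160330.57851 / (1+0.121)^2 = 127586.62061
Total PV = 4287.09552 + 127586.62061 = 131873.71613

131873.72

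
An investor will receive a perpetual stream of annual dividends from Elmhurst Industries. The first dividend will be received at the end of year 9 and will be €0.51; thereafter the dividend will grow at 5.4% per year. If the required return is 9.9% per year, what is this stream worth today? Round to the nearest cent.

Value at end of year 8: C₁ / (r − g) = €0.51 / (0.099 − 0.054) = €11.3333
Discount to today: PV = €11.3333 / (1 + 0.099)^8 = €11.3333 / 2.128049 = €5.33

€5.33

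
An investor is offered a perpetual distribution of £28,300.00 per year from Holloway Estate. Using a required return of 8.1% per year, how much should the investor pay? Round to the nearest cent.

£349382.72

Level perpetuity: PV = C / r = £28,300.00 / 0.081 = £349,382.72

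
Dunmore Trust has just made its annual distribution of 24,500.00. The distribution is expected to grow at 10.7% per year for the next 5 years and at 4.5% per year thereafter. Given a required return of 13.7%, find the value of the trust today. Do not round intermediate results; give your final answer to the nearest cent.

356599.40

D_1 = 27121.50000
D_2 = 30023.50050
D_3 = 33236.01505
D_4 = 36792.26866
D_5 = 40729.04141
Terminal value at year 5: TV = D_5×(1+g_2)/(r−g_2) = 42561.84827/0.092 = 462628.78560
P_0 = D_1/(1+r)^1 + D_2/(1+r)^2 + D_3/(1+r)^3 + D_4/(1+r)^4 + D_5/(1+r)^5 + TV/(1+r)^5
    = 23853.56201 + 23224.18042 + 22611.40521 + 22014.79822 + 21433.93283 + 243461.51961 = 356599.39829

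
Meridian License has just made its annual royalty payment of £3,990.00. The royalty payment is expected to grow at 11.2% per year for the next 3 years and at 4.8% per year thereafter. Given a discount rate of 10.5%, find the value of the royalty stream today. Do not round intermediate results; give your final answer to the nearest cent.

£86885.32

D_1 = 4436.88000
D_2 = 4933.81056
D_3 = 5486.39734
Terminal value at year 3: TV = D_3×(1+g_2)/(r−g_2) = 5749.74442/0.057 = 100872.70904
P_0 = D_1/(1+r)^1 + D_2/(1+r)^2 + D_3/(1+r)^3 + TV/(1+r)^3
    = 4015.27602 + 4040.71216 + 4066.30943 + 74763.02245 = 86885.32005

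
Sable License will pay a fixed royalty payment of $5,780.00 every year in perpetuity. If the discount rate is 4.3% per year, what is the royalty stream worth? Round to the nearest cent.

$134418.60

Level perpetuity: PV = C / r = $5,780.00 / 0.043 = $134,418.60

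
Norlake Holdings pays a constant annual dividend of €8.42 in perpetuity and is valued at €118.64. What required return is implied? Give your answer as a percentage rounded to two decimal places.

7.10%

P = C/r ⇒ r = C/P = €8.42/€118.64 = 0.070971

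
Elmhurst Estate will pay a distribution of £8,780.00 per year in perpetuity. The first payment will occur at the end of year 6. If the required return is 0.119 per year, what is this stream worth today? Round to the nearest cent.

Value at end of year 5: C / r = £8,780.00 / 0.119 = £73,781.5126
Discount to today: PV = £73,781.5126 / (1 + 0.119)^5 = £73,781.5126 / 1.754488 = £42,053.01

£42053.01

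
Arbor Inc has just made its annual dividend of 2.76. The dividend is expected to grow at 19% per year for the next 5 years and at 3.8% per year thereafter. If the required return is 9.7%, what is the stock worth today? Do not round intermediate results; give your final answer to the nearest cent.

90.67

D_1 = 3.28440
D_2 = 3.90844
D_3 = 4.65104
D_4 = 5.53474
D_5 = 6.58634
Terminal value at year 5: TV = D_5×(1+g_2)/(r−g_2) = 6.83662/0.059 = 115.87486
P_0 = D_1/(1+r)^1 + D_2/(1+r)^2 + D_3/(1+r)^3 + D_4/(1+r)^4 + D_5/(1+r)^5 + TV/(1+r)^5
    = 2.99398 + 3.24780 + 3.52314 + 3.82182 + 4.14582 + 72.93838 = 90.67095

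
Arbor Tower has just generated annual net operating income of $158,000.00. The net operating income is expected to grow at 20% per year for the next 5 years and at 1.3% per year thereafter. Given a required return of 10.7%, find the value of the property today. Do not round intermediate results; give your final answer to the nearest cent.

$3561491.62

D_1 = 189600.00000
D_2 = 227520.00000
D_3 = 273024.00000
D_4 = 327628.80000
D_5 = 393154.56000
Terminal value at year 5: TV = D_5×(1+g_2)/(r−g_2) = 398265.56928/0.094 = 4236867.75830
P_0 = D_1/(1+r)^1 + D_2/(1+r)^2 + D_3/(1+r)^3 + D_4/(1+r)^4 + D_5/(1+r)^5 + TV/(1+r)^5
    = 171273.71274 + 185662.56123 + 201260.22898 + 218168.26990 + 236496.76953 + 2548630.08019 = 3561491.62257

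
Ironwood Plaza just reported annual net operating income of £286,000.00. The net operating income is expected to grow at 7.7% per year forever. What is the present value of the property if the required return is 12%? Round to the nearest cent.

£7163302.33

D₁ = D₀ × (1 + g) = £286,000.00 × 1.077 = £308,022.0000
Growing perpetuity: P = D₁ / (r − g) = £308,022.0000 / (0.12 − 0.077) = £7,163,302.33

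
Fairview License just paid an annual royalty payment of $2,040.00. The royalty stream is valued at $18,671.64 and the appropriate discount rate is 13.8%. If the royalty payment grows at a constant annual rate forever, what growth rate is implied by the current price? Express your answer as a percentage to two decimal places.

P = D₀(1+g)/(r−g) ⇒ P(r−g) = D₀(1+g) ⇒ g(P+D₀) = P·r − D₀
g = (P·r − D₀)/(P + D₀) = ($18,671.64×0.138 − $2,040.00) / ($18,671.64 + $2,040.00) = 0.025912

2.59%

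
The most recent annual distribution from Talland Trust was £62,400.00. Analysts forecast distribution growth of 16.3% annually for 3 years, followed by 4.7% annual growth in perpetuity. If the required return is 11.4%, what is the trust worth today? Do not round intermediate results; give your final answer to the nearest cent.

£1313688.97

D_1 = 72571.20000
D_2 = 84400.30560
D_3 = 98157.55541
Terminal value at year 3: TV = D_3×(1+g_2)/(r−g_2) = 102770.96052/0.067 = 1533894.93309
P_0 = D_1/(1+r)^1 + D_2/(1+r)^2 + D_3/(1+r)^3 + TV/(1+r)^3
    = 65144.70377 + 68010.13509 + 71001.60422 + 1109532.53166 = 1313688.97473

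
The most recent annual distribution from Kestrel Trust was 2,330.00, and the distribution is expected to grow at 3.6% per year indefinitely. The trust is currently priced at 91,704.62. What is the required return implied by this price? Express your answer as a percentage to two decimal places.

D₁ = 2,330.00 × 1.036 = 2,413.8800
P = D₁/(r − g) ⇒ r = D₁/P + g = 2,413.8800/91,704.62 + 0.036 = 0.026322 + 0.036 = 0.062322

6.23%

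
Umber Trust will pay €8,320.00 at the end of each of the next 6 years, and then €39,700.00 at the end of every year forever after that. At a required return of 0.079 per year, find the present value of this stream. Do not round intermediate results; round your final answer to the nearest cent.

€357024.55

PV of 6-year annuity: €8,320.00 × [1 − (1+0.079)^−6] / 0.079 = 38579.31942
Perpetuity value at year 6: €39,700.00 / 0.079 = 502531.64557
PV of perpetuity: 502531.64557 / (1+0.079)^6 = 318445.22957
Total PV = 38579.31942 + 318445.22957 = 357024.54899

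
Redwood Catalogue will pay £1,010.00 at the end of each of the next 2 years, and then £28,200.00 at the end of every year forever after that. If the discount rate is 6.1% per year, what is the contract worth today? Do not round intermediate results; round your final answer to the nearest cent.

PV of 2-year annuity: £1,010.00 × [1 − (1+0.061)^−2] / 0.061 = 1849.13491
Perpetuity value at year 2: £28,200.00 / 0.061 = 462295.08197
PV of perpetuity: 462295.08197 / (1+0.061)^2 = 410665.77062
Total PV = 1849.13491 + 410665.77062 = 412514.90553

£412514.91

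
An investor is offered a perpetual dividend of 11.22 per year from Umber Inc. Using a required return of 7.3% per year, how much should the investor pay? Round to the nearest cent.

Level perpetuity: PV = C / r = 11.22 / 0.073 = 153.70

153.70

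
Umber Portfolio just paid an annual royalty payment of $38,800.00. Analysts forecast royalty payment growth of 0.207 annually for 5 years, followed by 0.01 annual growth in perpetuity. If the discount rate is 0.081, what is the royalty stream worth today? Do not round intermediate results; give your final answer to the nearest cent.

$1231206.62

D_1 = 46831.60000
D_2 = 56525.74120
D_3 = 68226.56963
D_4 = 82349.46954
D_5 = 99395.80974
Terminal value at year 5: TV = D_5×(1+g_2)/(r−g_2) = 100389.76783/0.071 = 1413940.39203
P_0 = D_1/(1+r)^1 + D_2/(1+r)^2 + D_3/(1+r)^3 + D_4/(1+r)^4 + D_5/(1+r)^5 + TV/(1+r)^5
    = 43322.47919 + 48372.09286 + 54010.28314 + 60305.65380 + 67334.80493 + 957861.30960 = 1231206.62351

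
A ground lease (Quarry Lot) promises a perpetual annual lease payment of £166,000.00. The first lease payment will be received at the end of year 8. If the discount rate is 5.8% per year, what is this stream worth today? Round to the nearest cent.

Value at end of year 7: C / r = £166,000.00 / 0.058 = £2,862,068.9655
Discount to today: PV = £2,862,068.9655 / (1 + 0.058)^7 = £2,862,068.9655 / 1.483883 = £1,928,769.90

£1928769.90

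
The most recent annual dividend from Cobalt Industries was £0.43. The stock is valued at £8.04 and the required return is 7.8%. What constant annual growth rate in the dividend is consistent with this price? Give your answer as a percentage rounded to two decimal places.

P = D₀(1+g)/(r−g) ⇒ P(r−g) = D₀(1+g) ⇒ g(P+D₀) = P·r − D₀
g = (P·r − D₀)/(P + D₀) = (£8.04×0.078 − £0.43) / (£8.04 + £0.43) = 0.023273

2.33%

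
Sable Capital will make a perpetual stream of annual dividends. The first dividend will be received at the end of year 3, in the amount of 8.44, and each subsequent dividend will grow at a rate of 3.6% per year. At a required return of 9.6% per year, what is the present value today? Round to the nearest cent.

Value at end of year 2: C₁ / (r − g) = 8.44 / (0.096 − 0.036) = 140.6667
Discount to today: PV = 140.6667 / (1 + 0.096)^2 = 140.6667 / 1.201216 = 117.10

117.10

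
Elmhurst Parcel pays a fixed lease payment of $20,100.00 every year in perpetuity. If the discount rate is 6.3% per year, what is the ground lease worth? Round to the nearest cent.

$319047.62

Level perpetuity: PV = C / r = $20,100.00 / 0.063 = $319,047.62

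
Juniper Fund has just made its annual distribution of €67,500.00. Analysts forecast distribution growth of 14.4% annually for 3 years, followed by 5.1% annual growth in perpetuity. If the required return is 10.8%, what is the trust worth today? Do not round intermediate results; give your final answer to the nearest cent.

D_1 = 77220.00000
D_2 = 88339.68000
D_3 = 101060.59392
Terminal value at year 3: TV = D_3×(1+g_2)/(r−g_2) = 106214.68421/0.057 = 1863415.51245
P_0 = D_1/(1+r)^1 + D_2/(1+r)^2 + D_3/(1+r)^3 + TV/(1+r)^3
    = 69693.14079 + 71957.53887 + 74295.50945 + 1369904.91981 = 1585851.10893

€1585851.11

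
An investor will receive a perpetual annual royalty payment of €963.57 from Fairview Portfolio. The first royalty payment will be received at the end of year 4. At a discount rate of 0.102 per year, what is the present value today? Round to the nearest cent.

Value at end of year 3: C / r = €963.57 / 0.102 = €9,446.7647
Discount to today: PV = €9,446.7647 / (1 + 0.102)^3 = €9,446.7647 / 1.338273 = €7,058.92

€7058.92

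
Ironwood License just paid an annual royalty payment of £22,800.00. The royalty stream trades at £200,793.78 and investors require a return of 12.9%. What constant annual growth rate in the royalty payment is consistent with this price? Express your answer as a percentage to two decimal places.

P = D₀(1+g)/(r−g) ⇒ P(r−g) = D₀(1+g) ⇒ g(P+D₀) = P·r − D₀
g = (P·r − D₀)/(P + D₀) = (£200,793.78×0.129 − £22,800.00) / (£200,793.78 + £22,800.00) = 0.013875

1.39%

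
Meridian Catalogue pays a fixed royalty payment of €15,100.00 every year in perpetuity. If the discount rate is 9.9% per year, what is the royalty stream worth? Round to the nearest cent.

€152525.25

Level perpetuity: PV = C / r = €15,100.00 / 0.099 = €152,525.25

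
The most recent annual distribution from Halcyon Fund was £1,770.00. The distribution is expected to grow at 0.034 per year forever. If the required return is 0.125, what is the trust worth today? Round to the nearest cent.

D₁ = D₀ × (1 + g) = £1,770.00 × 1.034 = £1,830.1800
Growing perpetuity: P = D₁ / (r − g) = £1,830.1800 / (0.125 − 0.034) = £20,111.87

£20111.87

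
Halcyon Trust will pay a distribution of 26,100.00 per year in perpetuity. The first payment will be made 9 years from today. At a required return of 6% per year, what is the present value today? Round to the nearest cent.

Value at end of year 8: C / r = 26,100.00 / 0.06 = 435,000.0000
Discount to today: PV = 435,000.0000 / (1 + 0.06)^8 = 435,000.0000 / 1.593848 = 272,924.38

272924.38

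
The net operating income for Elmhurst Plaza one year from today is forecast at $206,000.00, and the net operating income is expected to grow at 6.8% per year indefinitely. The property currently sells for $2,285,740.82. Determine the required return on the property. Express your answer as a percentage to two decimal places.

15.81%

P = D₁/(r − g) ⇒ r = D₁/P + g = $206,000.0000/$2,285,740.82 + 0.068 = 0.090124 + 0.068 = 0.158124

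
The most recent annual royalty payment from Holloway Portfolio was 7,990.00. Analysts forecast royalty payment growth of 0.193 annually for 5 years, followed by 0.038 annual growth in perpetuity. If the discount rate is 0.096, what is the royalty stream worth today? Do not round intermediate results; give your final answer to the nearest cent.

270402.05

D_1 = 9532.07000
D_2 = 11371.75951
D_3 = 13566.50910
D_4 = 16184.84535
D_5 = 19308.52050
Terminal value at year 5: TV = D_5×(1+g_2)/(r−g_2) = 20042.24428/0.058 = 345555.93591
P_0 = D_1/(1+r)^1 + D_2/(1+r)^2 + D_3/(1+r)^3 + D_4/(1+r)^4 + D_5/(1+r)^5 + TV/(1+r)^5
    = 8697.14416 + 9466.87316 + 10304.72599 + 11216.73184 + 12209.45355 + 218507.11696 = 270402.04566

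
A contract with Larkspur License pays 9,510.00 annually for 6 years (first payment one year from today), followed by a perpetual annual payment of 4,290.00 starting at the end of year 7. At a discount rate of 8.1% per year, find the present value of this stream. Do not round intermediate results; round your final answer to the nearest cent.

PV of 6-year annuity: 9,510.00 × [1 − (1+0.081)^−6] / 0.081 = 43830.53307
Perpetuity value at year 6: 4,290.00 / 0.081 = 52962.96296
PV of perpetuity: 52962.96296 / (1+0.081)^6 = 33190.82975
Total PV = 43830.53307 + 33190.82975 = 77021.36282

77021.36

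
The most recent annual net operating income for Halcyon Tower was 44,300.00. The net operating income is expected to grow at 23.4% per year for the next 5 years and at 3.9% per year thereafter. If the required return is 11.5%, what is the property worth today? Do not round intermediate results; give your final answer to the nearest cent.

D_1 = 54666.20000
D_2 = 67458.09080
D_3 = 83243.28405
D_4 = 102722.21251
D_5 = 126759.21024
Terminal value at year 5: TV = D_5×(1+g_2)/(r−g_2) = 131702.81944/0.076 = 1732931.83476
P_0 = D_1/(1+r)^1 + D_2/(1+r)^2 + D_3/(1+r)^3 + D_4/(1+r)^4 + D_5/(1+r)^5 + TV/(1+r)^5
    = 49027.98206 + 54260.56490 + 60051.60277 + 66460.69760 + 73553.81241 + 1005558.04065 = 1308912.70039

1308912.70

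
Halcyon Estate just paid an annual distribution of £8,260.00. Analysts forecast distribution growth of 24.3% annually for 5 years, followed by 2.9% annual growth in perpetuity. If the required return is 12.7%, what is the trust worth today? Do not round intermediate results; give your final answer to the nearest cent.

D_1 = 10267.18000
D_2 = 12762.10474
D_3 = 15863.29619
D_4 = 19718.07717
D_5 = 24509.56992
Terminal value at year 5: TV = D_5×(1+g_2)/(r−g_2) = 25220.34745/0.098 = 257350.48414
P_0 = D_1/(1+r)^1 + D_2/(1+r)^2 + D_3/(1+r)^3 + D_4/(1+r)^4 + D_5/(1+r)^5 + TV/(1+r)^5
    = 9110.18634 + 10047.88076 + 11082.09031 + 12222.74912 + 13480.81380 + 141548.54494 = 197492.26528

£197492.27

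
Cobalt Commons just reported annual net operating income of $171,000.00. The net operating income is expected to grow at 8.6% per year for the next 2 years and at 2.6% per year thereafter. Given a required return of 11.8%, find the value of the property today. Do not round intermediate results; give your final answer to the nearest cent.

D_1 = 185706.00000
D_2 = 201676.71600
Terminal value at year 2: TV = D_2×(1+g_2)/(r−g_2) = 206920.31062/0.092 = 2249133.81104
P_0 = D_1/(1+r)^1 + D_2/(1+r)^2 + TV/(1+r)^2
    = 166105.54562 + 161351.18295 + 1799416.45336 = 2126873.18192

$2126873.18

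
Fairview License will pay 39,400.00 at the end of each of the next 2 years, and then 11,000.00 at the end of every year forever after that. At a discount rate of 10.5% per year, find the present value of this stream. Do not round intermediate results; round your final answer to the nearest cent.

PV of 2-year annuity: 39,400.00 × [1 − (1+0.105)^−2] / 0.105 = 67924.08018
Perpetuity value at year 2: 11,000.00 / 0.105 = 104761.90476
PV of perpetuity: 104761.90476 / (1+0.105)^2 = 85798.32908
Total PV = 67924.08018 + 85798.32908 = 153722.40926

153722.41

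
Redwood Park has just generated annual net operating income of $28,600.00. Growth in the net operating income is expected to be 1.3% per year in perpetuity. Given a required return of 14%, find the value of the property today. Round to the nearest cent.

$228124.41

D₁ = D₀ × (1 + g) = $28,600.00 × 1.013 = $28,971.8000
Growing perpetuity: P = D₁ / (r − g) = $28,971.8000 / (0.14 − 0.013) = $228,124.41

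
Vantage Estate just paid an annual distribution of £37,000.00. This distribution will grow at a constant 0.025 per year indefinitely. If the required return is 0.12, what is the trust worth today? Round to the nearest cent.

D₁ = D₀ × (1 + g) = £37,000.00 × 1.025 = £37,925.0000
Growing perpetuity: P = D₁ / (r − g) = £37,925.0000 / (0.12 − 0.025) = £399,210.53

£399210.53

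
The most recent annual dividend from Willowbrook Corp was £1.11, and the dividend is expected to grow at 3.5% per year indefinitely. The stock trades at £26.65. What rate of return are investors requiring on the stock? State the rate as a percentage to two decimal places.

D₁ = £1.11 × 1.035 = £1.1489
P = D₁/(r − g) ⇒ r = D₁/P + g = £1.1489/£26.65 + 0.035 = 0.043109 + 0.035 = 0.078109

7.81%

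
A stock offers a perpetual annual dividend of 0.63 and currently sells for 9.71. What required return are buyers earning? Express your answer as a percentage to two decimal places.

6.49%

P = C/r ⇒ r = C/P = 0.63/9.71 = 0.064882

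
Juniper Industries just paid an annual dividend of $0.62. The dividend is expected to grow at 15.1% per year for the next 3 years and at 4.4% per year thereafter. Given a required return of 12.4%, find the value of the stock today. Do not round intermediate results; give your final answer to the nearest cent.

D_1 = 0.71362
D_2 = 0.82138
D_3 = 0.94540
Terminal value at year 3: TV = D_3×(1+g_2)/(r−g_2) = 0.98700/0.08 = 12.33753
P_0 = D_1/(1+r)^1 + D_2/(1+r)^2 + D_3/(1+r)^3 + TV/(1+r)^3
    = 0.63489 + 0.65014 + 0.66576 + 8.68819 = 10.63899

$10.64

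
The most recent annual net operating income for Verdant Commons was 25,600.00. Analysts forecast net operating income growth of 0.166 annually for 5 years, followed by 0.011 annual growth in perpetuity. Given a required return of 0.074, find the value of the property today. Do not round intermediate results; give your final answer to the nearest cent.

784515.57

D_1 = 29849.60000
D_2 = 34804.63360
D_3 = 40582.20278
D_4 = 47318.84844
D_5 = 55173.77728
Terminal value at year 5: TV = D_5×(1+g_2)/(r−g_2) = 55780.68883/0.063 = 885407.75920
P_0 = D_1/(1+r)^1 + D_2/(1+r)^2 + D_3/(1+r)^3 + D_4/(1+r)^4 + D_5/(1+r)^5 + TV/(1+r)^5
    = 27792.92365 + 30173.69551 + 32758.40686 + 35564.52737 + 38611.02319 + 619614.99127 = 784515.56784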